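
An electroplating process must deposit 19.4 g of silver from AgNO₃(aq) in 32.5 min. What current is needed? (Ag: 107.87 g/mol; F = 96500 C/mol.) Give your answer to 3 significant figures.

8.90 A

n(Ag) = 19.4 / 107.87 = 0.1798 mol
Ag⁺ + e⁻ → Ag, so n(e⁻) = 0.1798 mol
Q = 0.1798 × 96500 = 17350 C
I = Q / t = 17350 / 1950 s = 8.90 A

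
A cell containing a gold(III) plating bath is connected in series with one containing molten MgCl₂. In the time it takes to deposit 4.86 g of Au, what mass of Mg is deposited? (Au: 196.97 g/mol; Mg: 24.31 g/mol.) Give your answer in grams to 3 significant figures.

0.900 g

n(Au) = 4.86 / 196.97 = 0.02467 mol
Au³⁺ + 3e⁻ → Au, so n(e⁻) = 3 × 0.02467 = 0.07401 mol
Since the cells are in series, n(e⁻) in the Mg cell is also 0.07401 mol.
Mg²⁺ + 2e⁻ → Mg, so n(Mg) = 0.07401 / 2 = 0.03701 mol
m(Mg) = 0.03701 × 24.31 = 0.900 g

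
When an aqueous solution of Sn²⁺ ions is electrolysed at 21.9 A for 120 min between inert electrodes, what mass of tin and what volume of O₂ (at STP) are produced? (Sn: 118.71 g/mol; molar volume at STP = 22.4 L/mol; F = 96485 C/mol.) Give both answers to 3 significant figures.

97.0 g Sn; 9.15 L O₂

Q = 21.9 × 7200 = 1.577×10^5 C; n(e⁻) = 1.577×10^5 / 96485 = 1.634 mol
Cathode: Sn²⁺ + 2e⁻ → Sn → n(Sn) = 1.634/2 = 0.8170 mol → 97.0 g
Anode: 2H₂O → O₂ + 4H⁺ + 4e⁻ → n(O₂) = 1.634/4 = 0.4085 mol → 9.15 L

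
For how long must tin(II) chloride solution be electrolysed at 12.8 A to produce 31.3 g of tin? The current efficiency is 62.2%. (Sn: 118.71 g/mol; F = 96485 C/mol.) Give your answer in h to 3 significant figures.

n(Sn) = 31.3 / 118.71 = 0.2637 mol
Sn²⁺ + 2e⁻ → Sn, so n(e⁻) = 2 × 0.2637 = 0.5274 mol
Q = 0.5274 × 96485 / 0.622 = 81810 C
t = Q / I = 81810 / 12.8 = 6391 s = 1.78 h

1.78 h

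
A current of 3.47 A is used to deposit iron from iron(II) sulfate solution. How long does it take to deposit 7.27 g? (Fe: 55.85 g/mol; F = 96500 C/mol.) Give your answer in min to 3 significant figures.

n(Fe) = 7.27 / 55.85 = 0.1302 mol
Fe²⁺ + 2e⁻ → Fe, so n(e⁻) = 2 × 0.1302 = 0.2604 mol
Q = 0.2604 × 96500 = 25130 C
t = Q / I = 25130 / 3.47 = 7242 s = 121 min

121 min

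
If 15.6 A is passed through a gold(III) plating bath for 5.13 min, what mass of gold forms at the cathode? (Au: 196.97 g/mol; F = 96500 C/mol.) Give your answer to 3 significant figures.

3.27 g

Charge passed = 15.6 × 307.8 = 4802 C
n(e⁻) = Q/F = 4802/96500 = 0.04976 mol
Au³⁺ + 3e⁻ → Au, so n(Au) = 0.04976 / 3 = 0.01659 mol
m = 0.01659 × 196.97 = 3.27 g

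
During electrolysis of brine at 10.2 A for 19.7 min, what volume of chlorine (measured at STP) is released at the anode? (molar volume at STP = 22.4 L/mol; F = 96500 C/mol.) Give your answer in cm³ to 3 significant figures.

1400 cm³

Charge passed = 10.2 × 1182 = 12060 C
n(e⁻) = 12060 / 96500 = 0.1250 mol
2Cl⁻ → Cl₂ + 2e⁻, so n(Cl₂) = 0.1250 / 2 = 0.06250 mol
V = 0.06250 × 22.4 = 1.400 L
= 1400 cm³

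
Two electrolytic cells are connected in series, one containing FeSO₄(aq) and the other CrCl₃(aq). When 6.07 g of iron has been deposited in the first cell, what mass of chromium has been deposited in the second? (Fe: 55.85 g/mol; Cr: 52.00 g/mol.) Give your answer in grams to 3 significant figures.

n(Fe) = 6.07 / 55.85 = 0.1087 mol
Fe²⁺ + 2e⁻ → Fe, so n(e⁻) = 2 × 0.1087 = 0.2174 mol
Since the cells are in series, n(e⁻) in the Cr cell is also 0.2174 mol.
Cr³⁺ + 3e⁻ → Cr, so n(Cr) = 0.2174 / 3 = 0.07247 mol
m(Cr) = 0.07247 × 52.00 = 3.77 g

3.77 g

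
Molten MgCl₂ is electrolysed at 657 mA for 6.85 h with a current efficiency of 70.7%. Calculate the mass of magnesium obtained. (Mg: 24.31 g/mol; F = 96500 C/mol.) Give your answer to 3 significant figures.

1.44 g

Q = 0.657 × 24660 = 16200 C
n(e⁻) = 16200 / 96500 = 0.1679 mol
Mg²⁺ + 2e⁻ → Mg, so theoretical m(Mg) = 0.08395 × 24.31 = 2.041 g
Actual mass = 70.7% × 2.041 = 1.44 g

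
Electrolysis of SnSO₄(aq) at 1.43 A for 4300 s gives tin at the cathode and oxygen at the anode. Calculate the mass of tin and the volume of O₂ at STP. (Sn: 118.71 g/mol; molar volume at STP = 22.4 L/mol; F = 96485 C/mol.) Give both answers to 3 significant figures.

3.78 g Sn; 0.357 L O₂

Q = 1.43 × 4300 = 6149 C; n(e⁻) = 6149 / 96485 = 0.06373 mol
Cathode: Sn²⁺ + 2e⁻ → Sn → n(Sn) = 0.06373/2 = 0.03187 mol → 3.78 g
Anode: 2H₂O → O₂ + 4H⁺ + 4e⁻ → n(O₂) = 0.06373/4 = 0.01593 mol → 0.357 L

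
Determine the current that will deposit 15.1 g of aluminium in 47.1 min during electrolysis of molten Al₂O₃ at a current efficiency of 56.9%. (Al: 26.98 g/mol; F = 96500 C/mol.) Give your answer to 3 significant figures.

101 A

n(Al) = 15.1 / 26.98 = 0.5597 mol
Al³⁺ + 3e⁻ → Al, so n(e⁻) = 3 × 0.5597 = 1.679 mol
Q = 1.679 × 96500 / 0.569 = 2.848×10^5 C
I = Q / t = 2.848×10^5 / 2826 s = 101 A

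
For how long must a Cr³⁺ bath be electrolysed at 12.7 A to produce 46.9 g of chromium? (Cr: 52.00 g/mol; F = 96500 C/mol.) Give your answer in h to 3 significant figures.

n(Cr) = 46.9 / 52.00 = 0.9019 mol
Cr³⁺ + 3e⁻ → Cr, so n(e⁻) = 3 × 0.9019 = 2.706 mol
Q = 2.706 × 96500 = 2.611×10^5 C
t = Q / I = 2.611×10^5 / 12.7 = 20560 s = 5.71 h

5.71 h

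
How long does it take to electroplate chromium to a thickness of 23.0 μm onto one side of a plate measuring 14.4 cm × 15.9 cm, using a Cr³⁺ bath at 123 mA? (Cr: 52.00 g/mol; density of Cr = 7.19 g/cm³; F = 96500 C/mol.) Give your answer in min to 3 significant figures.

2860 min

Plated area = 14.4 × 15.9 = 229.0 cm²
Volume = 229.0 × 23.0×10⁻⁴ cm = 0.5267 cm³
m(Cr) = 0.5267 × 7.19 = 3.787 g
n(Cr) = 3.787 / 52.00 = 0.07283 mol; n(e⁻) = 3 × 0.07283 = 0.2185 mol
Q = 0.2185 × 96500 = 21090 C
t = 21090 / 0.123 = 1.715×10^5 s = 2860 min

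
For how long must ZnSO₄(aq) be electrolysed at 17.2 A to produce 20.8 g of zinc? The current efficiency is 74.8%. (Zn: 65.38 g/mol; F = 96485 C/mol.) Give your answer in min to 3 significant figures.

79.5 min

n(Zn) = 20.8 / 65.38 = 0.3181 mol
Zn²⁺ + 2e⁻ → Zn, so n(e⁻) = 2 × 0.3181 = 0.6362 mol
Q = 0.6362 × 96485 / 0.748 = 82060 C
t = Q / I = 82060 / 17.2 = 4771 s = 79.5 min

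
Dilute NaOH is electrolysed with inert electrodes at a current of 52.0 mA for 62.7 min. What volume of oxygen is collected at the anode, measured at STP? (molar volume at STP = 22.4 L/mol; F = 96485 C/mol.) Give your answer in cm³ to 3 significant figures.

11.4 cm³

Q = 0.0520 A × 3762 s = 195.6 C
n(e⁻) = Q/F = 195.6/96485 = 0.002027 mol
2H₂O → O₂ + 4H⁺ + 4e⁻, so n(O₂) = 0.002027 / 4 = 5.068×10^-4 mol
V = 5.068×10^-4 × 22.4 = 0.01135 L
= 11.4 cm³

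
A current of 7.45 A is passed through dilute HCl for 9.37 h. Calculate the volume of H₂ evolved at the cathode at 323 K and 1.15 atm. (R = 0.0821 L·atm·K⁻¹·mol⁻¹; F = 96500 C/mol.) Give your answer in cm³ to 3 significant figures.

30000 cm³

Charge passed = 7.45 × 33732 = 2.513×10^5 C
n(e⁻) = 2.513×10^5 / 96500 = 2.604 mol
2H⁺ + 2e⁻ → H₂, so n(H₂) = 2.604 / 2 = 1.302 mol
V = nRT/P = 1.302 × 0.0821 × 323 / 1.15 = 30.02 L
= 30000 cm³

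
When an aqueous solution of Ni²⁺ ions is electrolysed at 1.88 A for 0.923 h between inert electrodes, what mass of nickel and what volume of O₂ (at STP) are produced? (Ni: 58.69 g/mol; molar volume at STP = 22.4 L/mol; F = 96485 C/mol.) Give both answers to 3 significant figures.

1.90 g Ni; 0.363 L O₂

Q = 1.88 × 3322.8 = 6247 C; n(e⁻) = 6247 / 96485 = 0.06475 mol
Cathode: Ni²⁺ + 2e⁻ → Ni → n(Ni) = 0.06475/2 = 0.03238 mol → 1.90 g
Anode: 2H₂O → O₂ + 4H⁺ + 4e⁻ → n(O₂) = 0.06475/4 = 0.01619 mol → 0.363 L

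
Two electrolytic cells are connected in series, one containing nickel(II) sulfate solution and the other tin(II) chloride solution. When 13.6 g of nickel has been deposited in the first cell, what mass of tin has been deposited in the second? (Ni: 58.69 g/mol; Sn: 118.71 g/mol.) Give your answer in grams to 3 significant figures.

n(Ni) = 13.6 / 58.69 = 0.2317 mol
Ni²⁺ + 2e⁻ → Ni, so n(e⁻) = 2 × 0.2317 = 0.4634 mol
In series, the same 0.4634 mol of electrons flows through the second cell.
Sn²⁺ + 2e⁻ → Sn, so n(Sn) = 0.4634 / 2 = 0.2317 mol
m(Sn) = 0.2317 × 118.71 = 27.5 g

27.5 g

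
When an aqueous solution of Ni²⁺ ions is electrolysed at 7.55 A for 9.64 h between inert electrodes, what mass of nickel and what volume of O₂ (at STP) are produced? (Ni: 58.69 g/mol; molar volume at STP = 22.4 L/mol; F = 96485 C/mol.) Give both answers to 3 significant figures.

79.7 g Ni; 15.2 L O₂

Q = 7.55 × 34704 = 2.620×10^5 C; n(e⁻) = 2.620×10^5 / 96485 = 2.715 mol
Cathode: Ni²⁺ + 2e⁻ → Ni → n(Ni) = 2.715/2 = 1.358 mol → 79.7 g
Anode: 2H₂O → O₂ + 4H⁺ + 4e⁻ → n(O₂) = 2.715/4 = 0.6788 mol → 15.2 L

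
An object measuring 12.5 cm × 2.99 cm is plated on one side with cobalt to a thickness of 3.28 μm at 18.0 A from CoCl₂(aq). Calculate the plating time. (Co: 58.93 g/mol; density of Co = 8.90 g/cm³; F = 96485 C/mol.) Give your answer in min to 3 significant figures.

0.331 min

Plated area = 12.5 × 2.99 = 37.38 cm²
Volume = 37.38 × 3.28×10⁻⁴ cm = 0.01226 cm³
m(Co) = 0.01226 × 8.90 = 0.1091 g
n(Co) = 0.1091 / 58.93 = 0.001851 mol; n(e⁻) = 2 × 0.001851 = 0.003702 mol
Q = 0.003702 × 96485 = 357.2 C
t = 357.2 / 18.0 = 19.84 s = 0.331 min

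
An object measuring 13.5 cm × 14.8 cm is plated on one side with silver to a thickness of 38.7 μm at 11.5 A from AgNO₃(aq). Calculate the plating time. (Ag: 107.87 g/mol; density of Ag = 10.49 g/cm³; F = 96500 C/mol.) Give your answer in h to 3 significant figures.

0.175 h

Plated area = 13.5 × 14.8 = 199.8 cm²
Volume = 199.8 × 38.7×10⁻⁴ cm = 0.7732 cm³
m(Ag) = 0.7732 × 10.49 = 8.111 g
n(Ag) = 8.111 / 107.87 = 0.07519 mol; n(e⁻) = 0.07519 mol
Q = 0.07519 × 96500 = 7256 C
t = 7256 / 11.5 = 631.0 s = 0.175 h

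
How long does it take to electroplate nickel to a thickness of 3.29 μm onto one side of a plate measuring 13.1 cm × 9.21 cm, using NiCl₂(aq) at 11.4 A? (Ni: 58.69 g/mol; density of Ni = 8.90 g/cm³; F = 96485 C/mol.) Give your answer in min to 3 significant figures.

1.70 min

Plated area = 13.1 × 9.21 = 120.7 cm²
Volume = 120.7 × 3.29×10⁻⁴ cm = 0.03971 cm³
m(Ni) = 0.03971 × 8.90 = 0.3534 g
n(Ni) = 0.3534 / 58.69 = 0.006021 mol; n(e⁻) = 2 × 0.006021 = 0.01204 mol
Q = 0.01204 × 96485 = 1162 C
t = 1162 / 11.4 = 101.9 s = 1.70 min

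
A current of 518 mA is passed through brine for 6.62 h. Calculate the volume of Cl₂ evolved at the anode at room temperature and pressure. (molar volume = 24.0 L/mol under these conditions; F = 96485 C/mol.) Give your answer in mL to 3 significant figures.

Q = 0.518 A × 23832 s = 12340 C
n(e⁻) = 12340 / 96485 = 0.1279 mol
2Cl⁻ → Cl₂ + 2e⁻, so n(Cl₂) = 0.1279 / 2 = 0.06395 mol
V = 0.06395 × 24.0 = 1.535 L
= 1540 mL

1540 mL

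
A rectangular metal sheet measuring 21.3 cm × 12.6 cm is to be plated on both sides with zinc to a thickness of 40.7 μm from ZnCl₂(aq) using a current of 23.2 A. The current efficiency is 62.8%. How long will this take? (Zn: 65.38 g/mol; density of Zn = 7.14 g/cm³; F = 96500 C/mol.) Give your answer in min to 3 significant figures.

Plated area = 2 × 21.3 × 12.6 = 536.8 cm²
Volume = 536.8 × 40.7×10⁻⁴ cm = 2.185 cm³
m(Zn) = 2.185 × 7.14 = 15.60 g
n(Zn) = 15.60 / 65.38 = 0.2386 mol; n(e⁻) = 2 × 0.2386 = 0.4772 mol
Q = 0.4772 × 96500 / 0.628 = 73330 C
t = 73330 / 23.2 = 3161 s = 52.7 min

52.7 min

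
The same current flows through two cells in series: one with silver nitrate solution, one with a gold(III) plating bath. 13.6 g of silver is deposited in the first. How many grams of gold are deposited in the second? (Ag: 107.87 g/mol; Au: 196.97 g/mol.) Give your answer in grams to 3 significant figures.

n(Ag) = 13.6 / 107.87 = 0.1261 mol
Ag⁺ + e⁻ → Ag, so n(e⁻) = 0.1261 mol
Same current for the same time ⇒ same n(e⁻) = 0.1261 mol in both cells.
Au³⁺ + 3e⁻ → Au, so n(Au) = 0.1261 / 3 = 0.04203 mol
m(Au) = 0.04203 × 196.97 = 8.28 g

8.28 g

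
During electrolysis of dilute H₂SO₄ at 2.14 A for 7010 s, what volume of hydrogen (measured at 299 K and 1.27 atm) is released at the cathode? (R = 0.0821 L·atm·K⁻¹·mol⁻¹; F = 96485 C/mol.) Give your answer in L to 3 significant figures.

1.50 L

Q = 2.14 A × 7010 s = 15000 C
n(e⁻) = 15000 / 96485 = 0.1555 mol
2H⁺ + 2e⁻ → H₂, so n(H₂) = 0.1555 / 2 = 0.07775 mol
V = nRT/P = 0.07775 × 0.0821 × 299 / 1.27 = 1.503 L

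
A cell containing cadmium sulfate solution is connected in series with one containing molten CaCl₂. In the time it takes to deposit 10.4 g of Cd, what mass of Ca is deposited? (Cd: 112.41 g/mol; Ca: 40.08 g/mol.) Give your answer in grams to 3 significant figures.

3.71 g

n(Cd) = 10.4 / 112.41 = 0.09252 mol
Cd²⁺ + 2e⁻ → Cd, so n(e⁻) = 2 × 0.09252 = 0.1850 mol
The cells are in series, so the same charge (and hence the same n(e⁻) = 0.1850 mol) passes through both.
Ca²⁺ + 2e⁻ → Ca, so n(Ca) = 0.1850 / 2 = 0.09250 mol
m(Ca) = 0.09250 × 40.08 = 3.71 g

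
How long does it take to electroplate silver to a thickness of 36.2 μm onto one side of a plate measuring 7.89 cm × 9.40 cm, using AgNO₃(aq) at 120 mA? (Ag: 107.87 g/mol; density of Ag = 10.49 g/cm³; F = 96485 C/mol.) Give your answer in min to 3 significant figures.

Plated area = 7.89 × 9.40 = 74.17 cm²
Volume = 74.17 × 36.2×10⁻⁴ cm = 0.2685 cm³
m(Ag) = 0.2685 × 10.49 = 2.817 g
n(Ag) = 2.817 / 107.87 = 0.02611 mol; n(e⁻) = 0.02611 mol
Q = 0.02611 × 96485 = 2519 C
t = 2519 / 0.120 = 20990 s = 350 min

350 min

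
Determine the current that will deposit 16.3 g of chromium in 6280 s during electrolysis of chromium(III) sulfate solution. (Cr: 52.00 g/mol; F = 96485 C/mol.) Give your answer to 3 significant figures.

14.4 A

n(Cr) = 16.3 / 52.00 = 0.3135 mol
Cr³⁺ + 3e⁻ → Cr, so n(e⁻) = 3 × 0.3135 = 0.9405 mol
Q = 0.9405 × 96485 = 90740 C
I = Q / t = 90740 / 6280 s = 14.4 A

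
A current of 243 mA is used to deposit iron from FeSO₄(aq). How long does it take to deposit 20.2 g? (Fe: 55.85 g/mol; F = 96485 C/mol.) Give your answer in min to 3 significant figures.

n(Fe) = 20.2 / 55.85 = 0.3617 mol
Fe²⁺ + 2e⁻ → Fe, so n(e⁻) = 2 × 0.3617 = 0.7234 mol
Q = 0.7234 × 96485 = 69800 C
t = Q / I = 69800 / 0.243 = 2.872×10^5 s = 4790 min

4790 min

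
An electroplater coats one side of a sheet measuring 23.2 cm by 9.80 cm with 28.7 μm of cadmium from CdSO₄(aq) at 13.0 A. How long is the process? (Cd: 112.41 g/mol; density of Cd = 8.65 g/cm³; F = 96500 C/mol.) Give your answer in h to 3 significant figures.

Plated area = 23.2 × 9.80 = 227.4 cm²
Volume = 227.4 × 28.7×10⁻⁴ cm = 0.6526 cm³
m(Cd) = 0.6526 × 8.65 = 5.645 g
n(Cd) = 5.645 / 112.41 = 0.05022 mol; n(e⁻) = 2 × 0.05022 = 0.1004 mol
Q = 0.1004 × 96500 = 9689 C
t = 9689 / 13.0 = 745.3 s = 0.207 h

0.207 h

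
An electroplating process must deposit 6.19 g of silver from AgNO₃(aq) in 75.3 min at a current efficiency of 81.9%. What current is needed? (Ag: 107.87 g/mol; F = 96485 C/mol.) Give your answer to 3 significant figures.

n(Ag) = 6.19 / 107.87 = 0.05738 mol
Ag⁺ + e⁻ → Ag, so n(e⁻) = 0.05738 mol
Q = 0.05738 × 96485 / 0.819 = 6760 C
I = Q / t = 6760 / 4518 s = 1.50 A

1.50 A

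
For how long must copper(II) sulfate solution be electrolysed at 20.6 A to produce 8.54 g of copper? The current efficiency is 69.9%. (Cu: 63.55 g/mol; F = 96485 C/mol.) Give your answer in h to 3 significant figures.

n(Cu) = 8.54 / 63.55 = 0.1344 mol
Cu²⁺ + 2e⁻ → Cu, so n(e⁻) = 2 × 0.1344 = 0.2688 mol
Q = 0.2688 × 96485 / 0.699 = 37100 C
t = Q / I = 37100 / 20.6 = 1801 s = 0.500 h

0.500 h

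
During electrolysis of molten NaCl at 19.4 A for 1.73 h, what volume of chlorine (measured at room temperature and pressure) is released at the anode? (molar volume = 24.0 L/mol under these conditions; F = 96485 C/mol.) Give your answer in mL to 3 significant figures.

Charge passed = 19.4 × 6228 = 1.208×10^5 C
Moles of electrons = 1.208×10^5 / 96485 = 1.252 mol
2Cl⁻ → Cl₂ + 2e⁻, so n(Cl₂) = 1.252 / 2 = 0.6260 mol
V = 0.6260 × 24.0 = 15.02 L
= 15000 mL

15000 mL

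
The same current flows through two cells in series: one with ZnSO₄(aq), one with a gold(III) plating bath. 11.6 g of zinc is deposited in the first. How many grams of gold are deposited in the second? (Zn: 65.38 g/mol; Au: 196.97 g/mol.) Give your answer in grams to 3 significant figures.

n(Zn) = 11.6 / 65.38 = 0.1774 mol
Zn²⁺ + 2e⁻ → Zn, so n(e⁻) = 2 × 0.1774 = 0.3548 mol
In series, the same 0.3548 mol of electrons flows through the second cell.
Au³⁺ + 3e⁻ → Au, so n(Au) = 0.3548 / 3 = 0.1183 mol
m(Au) = 0.1183 × 196.97 = 23.3 g

23.3 g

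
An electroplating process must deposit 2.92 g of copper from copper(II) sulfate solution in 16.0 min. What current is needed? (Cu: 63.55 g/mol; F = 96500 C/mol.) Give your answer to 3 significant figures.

n(Cu) = 2.92 / 63.55 = 0.04595 mol
Cu²⁺ + 2e⁻ → Cu, so n(e⁻) = 2 × 0.04595 = 0.09190 mol
Q = 0.09190 × 96500 = 8868 C
I = Q / t = 8868 / 960 s = 9.24 A

9.24 A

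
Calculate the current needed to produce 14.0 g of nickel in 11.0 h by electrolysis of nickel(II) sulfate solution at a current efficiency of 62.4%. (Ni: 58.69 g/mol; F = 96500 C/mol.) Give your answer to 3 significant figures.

n(Ni) = 14.0 / 58.69 = 0.2385 mol
Ni²⁺ + 2e⁻ → Ni, so n(e⁻) = 2 × 0.2385 = 0.4770 mol
Q = 0.4770 × 96500 / 0.624 = 73770 C
I = Q / t = 73770 / 39600 s = 1.86 A

1.86 A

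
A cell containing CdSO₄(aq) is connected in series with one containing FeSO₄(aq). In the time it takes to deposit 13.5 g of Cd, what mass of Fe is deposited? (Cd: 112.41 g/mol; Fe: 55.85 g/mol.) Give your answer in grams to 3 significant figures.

6.71 g

n(Cd) = 13.5 / 112.41 = 0.1201 mol
Cd²⁺ + 2e⁻ → Cd, so n(e⁻) = 2 × 0.1201 = 0.2402 mol
Same current for the same time ⇒ same n(e⁻) = 0.2402 mol in both cells.
Fe²⁺ + 2e⁻ → Fe, so n(Fe) = 0.2402 / 2 = 0.1201 mol
m(Fe) = 0.1201 × 55.85 = 6.71 g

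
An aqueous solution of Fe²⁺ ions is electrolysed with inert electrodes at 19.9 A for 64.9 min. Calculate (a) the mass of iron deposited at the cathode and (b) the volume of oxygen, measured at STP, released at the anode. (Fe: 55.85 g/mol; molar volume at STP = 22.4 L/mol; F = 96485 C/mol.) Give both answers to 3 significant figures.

22.4 g Fe; 4.50 L O₂

Q = 19.9 × 3894 = 77490 C; n(e⁻) = 77490 / 96485 = 0.8031 mol
Cathode: Fe²⁺ + 2e⁻ → Fe → n(Fe) = 0.8031/2 = 0.4016 mol → 22.4 g
Anode: 2H₂O → O₂ + 4H⁺ + 4e⁻ → n(O₂) = 0.8031/4 = 0.2008 mol → 4.50 L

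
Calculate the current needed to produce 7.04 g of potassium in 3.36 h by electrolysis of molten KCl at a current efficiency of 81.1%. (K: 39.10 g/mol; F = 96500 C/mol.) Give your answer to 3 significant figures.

1.77 A

n(K) = 7.04 / 39.10 = 0.1801 mol
K⁺ + e⁻ → K, so n(e⁻) = 0.1801 mol
Q = 0.1801 × 96500 / 0.811 = 21430 C
I = Q / t = 21430 / 12096 s = 1.77 A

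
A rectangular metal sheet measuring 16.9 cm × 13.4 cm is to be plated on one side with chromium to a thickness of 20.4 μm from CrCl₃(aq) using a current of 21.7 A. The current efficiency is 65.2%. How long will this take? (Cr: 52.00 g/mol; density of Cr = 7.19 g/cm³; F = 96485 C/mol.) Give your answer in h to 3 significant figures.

0.363 h

Plated area = 16.9 × 13.4 = 226.5 cm²
Volume = 226.5 × 20.4×10⁻⁴ cm = 0.4621 cm³
m(Cr) = 0.4621 × 7.19 = 3.322 g
n(Cr) = 3.322 / 52.00 = 0.06388 mol; n(e⁻) = 3 × 0.06388 = 0.1916 mol
Q = 0.1916 × 96485 / 0.652 = 28350 C
t = 28350 / 21.7 = 1306 s = 0.363 h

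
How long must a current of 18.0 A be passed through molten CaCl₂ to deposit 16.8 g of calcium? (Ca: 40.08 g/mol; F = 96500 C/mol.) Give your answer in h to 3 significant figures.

1.25 h

n(Ca) = 16.8 / 40.08 = 0.4192 mol
Ca²⁺ + 2e⁻ → Ca, so n(e⁻) = 2 × 0.4192 = 0.8384 mol
Q = 0.8384 × 96500 = 80910 C
t = Q / I = 80910 / 18.0 = 4495 s = 1.25 h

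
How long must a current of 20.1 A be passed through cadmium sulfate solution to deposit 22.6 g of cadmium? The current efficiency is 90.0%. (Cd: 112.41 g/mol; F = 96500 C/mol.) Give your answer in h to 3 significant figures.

n(Cd) = 22.6 / 112.41 = 0.2010 mol
Cd²⁺ + 2e⁻ → Cd, so n(e⁻) = 2 × 0.2010 = 0.4020 mol
Q = 0.4020 × 96500 / 0.900 = 43100 C
t = Q / I = 43100 / 20.1 = 2144 s = 0.596 h

0.596 h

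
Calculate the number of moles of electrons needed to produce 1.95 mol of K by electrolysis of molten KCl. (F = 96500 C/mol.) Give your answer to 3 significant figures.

1.95 mol

K⁺ + e⁻ → K, so n(e⁻) = 1 × 1.95 = 1.950 mol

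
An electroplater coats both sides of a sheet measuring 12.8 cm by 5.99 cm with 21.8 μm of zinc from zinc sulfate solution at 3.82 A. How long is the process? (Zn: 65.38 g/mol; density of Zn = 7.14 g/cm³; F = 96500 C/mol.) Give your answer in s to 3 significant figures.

1840 s

Plated area = 2 × 12.8 × 5.99 = 153.3 cm²
Volume = 153.3 × 21.8×10⁻⁴ cm = 0.3342 cm³
m(Zn) = 0.3342 × 7.14 = 2.386 g
n(Zn) = 2.386 / 65.38 = 0.03649 mol; n(e⁻) = 2 × 0.03649 = 0.07298 mol
Q = 0.07298 × 96500 = 7043 C
t = 7043 / 3.82 = 1844 s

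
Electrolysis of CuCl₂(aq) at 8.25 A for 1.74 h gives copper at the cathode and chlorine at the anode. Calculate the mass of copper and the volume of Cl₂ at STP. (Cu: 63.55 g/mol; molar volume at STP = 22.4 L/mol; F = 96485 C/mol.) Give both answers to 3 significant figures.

17.0 g Cu; 6.00 L Cl₂

Q = 8.25 × 6264 = 51680 C; n(e⁻) = 51680 / 96485 = 0.5356 mol
Cathode: Cu²⁺ + 2e⁻ → Cu → n(Cu) = 0.5356/2 = 0.2678 mol → 17.0 g
Anode: 2Cl⁻ → Cl₂ + 2e⁻ → n(Cl₂) = 0.5356/2 = 0.2678 mol → 6.00 L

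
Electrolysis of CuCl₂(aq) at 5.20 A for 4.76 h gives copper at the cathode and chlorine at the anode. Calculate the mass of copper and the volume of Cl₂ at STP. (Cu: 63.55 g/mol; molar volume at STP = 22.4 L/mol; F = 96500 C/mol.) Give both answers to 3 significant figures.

29.3 g Cu; 10.3 L Cl₂

Q = 5.20 × 17136 = 89110 C; n(e⁻) = 89110 / 96500 = 0.9234 mol
Cathode: Cu²⁺ + 2e⁻ → Cu → n(Cu) = 0.9234/2 = 0.4617 mol → 29.3 g
Anode: 2Cl⁻ → Cl₂ + 2e⁻ → n(Cl₂) = 0.9234/2 = 0.4617 mol → 10.3 L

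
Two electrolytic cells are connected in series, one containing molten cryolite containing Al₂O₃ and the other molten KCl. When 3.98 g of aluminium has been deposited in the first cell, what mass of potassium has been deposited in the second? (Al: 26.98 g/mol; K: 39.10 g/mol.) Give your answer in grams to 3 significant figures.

17.3 g

n(Al) = 3.98 / 26.98 = 0.1475 mol
Al³⁺ + 3e⁻ → Al, so n(e⁻) = 3 × 0.1475 = 0.4425 mol
Since the cells are in series, n(e⁻) in the K cell is also 0.4425 mol.
K⁺ + e⁻ → K, so n(K) = 0.4425 mol
m(K) = 0.4425 × 39.10 = 17.3 g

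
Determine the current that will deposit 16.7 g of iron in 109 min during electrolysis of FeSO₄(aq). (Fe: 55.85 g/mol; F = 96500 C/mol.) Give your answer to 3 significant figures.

8.82 A

n(Fe) = 16.7 / 55.85 = 0.2990 mol
Fe²⁺ + 2e⁻ → Fe, so n(e⁻) = 2 × 0.2990 = 0.5980 mol
Q = 0.5980 × 96500 = 57710 C
I = Q / t = 57710 / 6540 s = 8.82 A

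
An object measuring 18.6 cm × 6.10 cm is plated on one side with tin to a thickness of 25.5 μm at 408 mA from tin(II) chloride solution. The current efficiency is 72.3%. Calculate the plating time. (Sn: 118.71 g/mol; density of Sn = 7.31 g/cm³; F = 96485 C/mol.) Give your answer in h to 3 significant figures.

3.24 h

Plated area = 18.6 × 6.10 = 113.5 cm²
Volume = 113.5 × 25.5×10⁻⁴ cm = 0.2894 cm³
m(Sn) = 0.2894 × 7.31 = 2.116 g
n(Sn) = 2.116 / 118.71 = 0.01782 mol; n(e⁻) = 2 × 0.01782 = 0.03564 mol
Q = 0.03564 × 96485 / 0.723 = 4756 C
t = 4756 / 0.408 = 11660 s = 3.24 h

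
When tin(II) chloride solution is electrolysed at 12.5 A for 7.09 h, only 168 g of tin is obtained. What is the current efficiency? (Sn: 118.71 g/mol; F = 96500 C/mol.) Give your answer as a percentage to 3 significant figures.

85.6%

Q = 12.5 × 25524 = 3.191×10^5 C
n(e⁻) = 3.191×10^5 / 96500 = 3.307 mol
Sn²⁺ + 2e⁻ → Sn, so theoretical n(Sn) = 1.654 mol → 196.3 g
Efficiency = 168 / 196.3 = 0.8558 = 85.6%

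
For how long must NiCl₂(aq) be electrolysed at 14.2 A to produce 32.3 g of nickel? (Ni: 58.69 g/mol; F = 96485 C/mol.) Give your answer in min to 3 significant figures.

n(Ni) = 32.3 / 58.69 = 0.5503 mol
Ni²⁺ + 2e⁻ → Ni, so n(e⁻) = 2 × 0.5503 = 1.101 mol
Q = 1.101 × 96485 = 1.062×10^5 C
t = Q / I = 1.062×10^5 / 14.2 = 7479 s = 125 min

125 min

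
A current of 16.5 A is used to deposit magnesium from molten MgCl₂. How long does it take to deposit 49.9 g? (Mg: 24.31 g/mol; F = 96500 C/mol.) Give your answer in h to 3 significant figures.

n(Mg) = 49.9 / 24.31 = 2.053 mol
Mg²⁺ + 2e⁻ → Mg, so n(e⁻) = 2 × 2.053 = 4.106 mol
Q = 4.106 × 96500 = 3.962×10^5 C
t = Q / I = 3.962×10^5 / 16.5 = 24010 s = 6.67 h

6.67 h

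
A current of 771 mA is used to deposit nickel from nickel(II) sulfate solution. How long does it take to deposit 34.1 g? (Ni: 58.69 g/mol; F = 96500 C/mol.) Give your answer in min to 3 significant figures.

n(Ni) = 34.1 / 58.69 = 0.5810 mol
Ni²⁺ + 2e⁻ → Ni, so n(e⁻) = 2 × 0.5810 = 1.162 mol
Q = 1.162 × 96500 = 1.121×10^5 C
t = Q / I = 1.121×10^5 / 0.771 = 1.454×10^5 s = 2420 min

2420 min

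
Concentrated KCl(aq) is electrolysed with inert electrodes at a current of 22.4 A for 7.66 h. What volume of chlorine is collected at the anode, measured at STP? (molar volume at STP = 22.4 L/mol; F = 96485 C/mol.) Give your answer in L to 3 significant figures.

71.7 L

Charge passed = 22.4 × 27576 = 6.177×10^5 C
Moles of electrons = 6.177×10^5 / 96485 = 6.402 mol
2Cl⁻ → Cl₂ + 2e⁻, so n(Cl₂) = 6.402 / 2 = 3.201 mol
V = 3.201 × 22.4 = 71.70 L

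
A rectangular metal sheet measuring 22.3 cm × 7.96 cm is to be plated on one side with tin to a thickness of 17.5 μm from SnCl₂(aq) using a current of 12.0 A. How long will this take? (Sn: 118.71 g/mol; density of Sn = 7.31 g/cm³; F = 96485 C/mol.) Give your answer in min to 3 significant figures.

5.13 min

Plated area = 22.3 × 7.96 = 177.5 cm²
Volume = 177.5 × 17.5×10⁻⁴ cm = 0.3106 cm³
m(Sn) = 0.3106 × 7.31 = 2.270 g
n(Sn) = 2.270 / 118.71 = 0.01912 mol; n(e⁻) = 2 × 0.01912 = 0.03824 mol
Q = 0.03824 × 96485 = 3690 C
t = 3690 / 12.0 = 307.5 s = 5.13 min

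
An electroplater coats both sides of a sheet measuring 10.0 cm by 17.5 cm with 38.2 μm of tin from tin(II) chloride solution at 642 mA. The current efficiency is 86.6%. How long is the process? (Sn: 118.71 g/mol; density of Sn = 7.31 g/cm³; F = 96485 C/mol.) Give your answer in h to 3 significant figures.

7.94 h

Plated area = 2 × 10.0 × 17.5 = 350.0 cm²
Volume = 350.0 × 38.2×10⁻⁴ cm = 1.337 cm³
m(Sn) = 1.337 × 7.31 = 9.773 g
n(Sn) = 9.773 / 118.71 = 0.08233 mol; n(e⁻) = 2 × 0.08233 = 0.1647 mol
Q = 0.1647 × 96485 / 0.866 = 18350 C
t = 18350 / 0.642 = 28580 s = 7.94 h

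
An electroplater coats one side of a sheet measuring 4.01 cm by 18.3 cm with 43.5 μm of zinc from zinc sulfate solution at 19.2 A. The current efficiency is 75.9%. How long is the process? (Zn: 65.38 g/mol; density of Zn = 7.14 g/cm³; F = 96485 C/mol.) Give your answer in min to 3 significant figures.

7.69 min

Plated area = 4.01 × 18.3 = 73.38 cm²
Volume = 73.38 × 43.5×10⁻⁴ cm = 0.3192 cm³
m(Zn) = 0.3192 × 7.14 = 2.279 g
n(Zn) = 2.279 / 65.38 = 0.03486 mol; n(e⁻) = 2 × 0.03486 = 0.06972 mol
Q = 0.06972 × 96485 / 0.759 = 8863 C
t = 8863 / 19.2 = 461.6 s = 7.69 min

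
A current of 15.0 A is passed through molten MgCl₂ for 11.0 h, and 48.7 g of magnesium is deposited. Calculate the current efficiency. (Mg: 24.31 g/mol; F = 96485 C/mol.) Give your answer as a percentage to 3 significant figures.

Q = 15.0 × 39600 = 5.940×10^5 C
n(e⁻) = 5.940×10^5 / 96485 = 6.156 mol
Mg²⁺ + 2e⁻ → Mg, so theoretical n(Mg) = 3.078 mol → 74.83 g
Efficiency = 48.7 / 74.83 = 0.6508 = 65.1%

65.1%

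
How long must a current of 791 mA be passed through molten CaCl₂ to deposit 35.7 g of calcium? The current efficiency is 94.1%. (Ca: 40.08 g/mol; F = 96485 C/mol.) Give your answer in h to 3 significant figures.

n(Ca) = 35.7 / 40.08 = 0.8907 mol
Ca²⁺ + 2e⁻ → Ca, so n(e⁻) = 2 × 0.8907 = 1.781 mol
Q = 1.781 × 96485 / 0.941 = 1.826×10^5 C
t = Q / I = 1.826×10^5 / 0.791 = 2.308×10^5 s = 64.1 h

64.1 h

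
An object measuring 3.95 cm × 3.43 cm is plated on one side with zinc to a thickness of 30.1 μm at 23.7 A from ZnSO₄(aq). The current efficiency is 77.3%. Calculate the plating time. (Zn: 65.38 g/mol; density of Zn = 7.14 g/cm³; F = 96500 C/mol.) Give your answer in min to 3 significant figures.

Plated area = 3.95 × 3.43 = 13.55 cm²
Volume = 13.55 × 30.1×10⁻⁴ cm = 0.04079 cm³
m(Zn) = 0.04079 × 7.14 = 0.2912 g
n(Zn) = 0.2912 / 65.38 = 0.004454 mol; n(e⁻) = 2 × 0.004454 = 0.008908 mol
Q = 0.008908 × 96500 / 0.773 = 1112 C
t = 1112 / 23.7 = 46.92 s = 0.782 min

0.782 min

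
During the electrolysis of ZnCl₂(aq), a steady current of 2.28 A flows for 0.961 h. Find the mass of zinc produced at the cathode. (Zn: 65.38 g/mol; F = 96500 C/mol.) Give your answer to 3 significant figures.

2.67 g

Q = It = 2.28 × 3459.6 = 7888 C
n(e⁻) = 7888 / 96500 = 0.08174 mol
Zn²⁺ + 2e⁻ → Zn, so n(Zn) = 0.08174 / 2 = 0.04087 mol
m = 0.04087 × 65.38 = 2.67 g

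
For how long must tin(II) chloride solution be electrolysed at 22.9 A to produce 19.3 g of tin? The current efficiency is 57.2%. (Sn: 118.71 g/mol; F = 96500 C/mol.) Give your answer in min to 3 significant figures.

n(Sn) = 19.3 / 118.71 = 0.1626 mol
Sn²⁺ + 2e⁻ → Sn, so n(e⁻) = 2 × 0.1626 = 0.3252 mol
Q = 0.3252 × 96500 / 0.572 = 54860 C
t = Q / I = 54860 / 22.9 = 2396 s = 39.9 min

39.9 min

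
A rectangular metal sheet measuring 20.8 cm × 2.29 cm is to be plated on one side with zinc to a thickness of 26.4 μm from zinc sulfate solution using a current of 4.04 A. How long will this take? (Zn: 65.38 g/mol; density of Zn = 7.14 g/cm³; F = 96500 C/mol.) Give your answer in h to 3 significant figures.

0.182 h

Plated area = 20.8 × 2.29 = 47.63 cm²
Volume = 47.63 × 26.4×10⁻⁴ cm = 0.1257 cm³
m(Zn) = 0.1257 × 7.14 = 0.8975 g
n(Zn) = 0.8975 / 65.38 = 0.01373 mol; n(e⁻) = 2 × 0.01373 = 0.02746 mol
Q = 0.02746 × 96500 = 2650 C
t = 2650 / 4.04 = 655.9 s = 0.182 h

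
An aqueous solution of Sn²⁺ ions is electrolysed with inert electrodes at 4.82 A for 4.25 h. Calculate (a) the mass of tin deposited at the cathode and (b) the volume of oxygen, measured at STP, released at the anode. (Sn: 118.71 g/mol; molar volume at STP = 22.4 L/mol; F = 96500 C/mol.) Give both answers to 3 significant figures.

45.4 g Sn; 4.28 L O₂

Q = 4.82 × 15300 = 73750 C; n(e⁻) = 73750 / 96500 = 0.7642 mol
Cathode: Sn²⁺ + 2e⁻ → Sn → n(Sn) = 0.7642/2 = 0.3821 mol → 45.4 g
Anode: 2H₂O → O₂ + 4H⁺ + 4e⁻ → n(O₂) = 0.7642/4 = 0.1911 mol → 4.28 L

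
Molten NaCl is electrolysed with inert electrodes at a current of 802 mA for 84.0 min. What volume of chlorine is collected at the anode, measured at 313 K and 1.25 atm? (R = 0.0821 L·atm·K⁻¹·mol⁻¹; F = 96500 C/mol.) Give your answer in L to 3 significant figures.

0.431 L

Charge passed = 0.802 × 5040 = 4042 C
Moles of electrons = 4042 / 96500 = 0.04189 mol
2Cl⁻ → Cl₂ + 2e⁻, so n(Cl₂) = 0.04189 / 2 = 0.02095 mol
V = nRT/P = 0.02095 × 0.0821 × 313 / 1.25 = 0.4307 L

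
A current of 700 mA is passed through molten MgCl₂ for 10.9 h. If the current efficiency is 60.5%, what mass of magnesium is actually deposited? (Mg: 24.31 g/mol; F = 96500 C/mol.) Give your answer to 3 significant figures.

2.09 g

Q = 0.700 × 39240 = 27470 C
n(e⁻) = 27470 / 96500 = 0.2847 mol
Mg²⁺ + 2e⁻ → Mg, so theoretical m(Mg) = 0.1424 × 24.31 = 3.462 g
Actual mass = 60.5% × 3.462 = 2.09 g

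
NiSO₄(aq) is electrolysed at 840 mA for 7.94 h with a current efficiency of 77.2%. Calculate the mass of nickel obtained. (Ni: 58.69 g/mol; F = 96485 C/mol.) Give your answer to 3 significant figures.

Q = 0.840 × 28584 = 24010 C
n(e⁻) = 24010 / 96485 = 0.2488 mol
Ni²⁺ + 2e⁻ → Ni, so theoretical m(Ni) = 0.1244 × 58.69 = 7.301 g
Actual mass = 77.2% × 7.301 = 5.64 g

5.64 g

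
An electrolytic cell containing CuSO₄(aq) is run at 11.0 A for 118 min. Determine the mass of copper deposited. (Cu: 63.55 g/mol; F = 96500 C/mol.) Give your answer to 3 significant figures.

Q = It = 11.0 × 7080 = 77880 C
n(e⁻) = Q/F = 77880/96500 = 0.8070 mol
Cu²⁺ + 2e⁻ → Cu, so n(Cu) = 0.8070 / 2 = 0.4035 mol
m = 0.4035 × 63.55 = 25.6 g

25.6 g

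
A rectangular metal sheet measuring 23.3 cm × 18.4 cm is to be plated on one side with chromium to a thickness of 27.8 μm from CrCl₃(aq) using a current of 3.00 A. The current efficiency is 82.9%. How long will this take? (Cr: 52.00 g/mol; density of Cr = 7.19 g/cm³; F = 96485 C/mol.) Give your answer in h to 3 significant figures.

5.33 h

Plated area = 23.3 × 18.4 = 428.7 cm²
Volume = 428.7 × 27.8×10⁻⁴ cm = 1.192 cm³
m(Cr) = 1.192 × 7.19 = 8.570 g
n(Cr) = 8.570 / 52.00 = 0.1648 mol; n(e⁻) = 3 × 0.1648 = 0.4944 mol
Q = 0.4944 × 96485 / 0.829 = 57540 C
t = 57540 / 3.00 = 19180 s = 5.33 h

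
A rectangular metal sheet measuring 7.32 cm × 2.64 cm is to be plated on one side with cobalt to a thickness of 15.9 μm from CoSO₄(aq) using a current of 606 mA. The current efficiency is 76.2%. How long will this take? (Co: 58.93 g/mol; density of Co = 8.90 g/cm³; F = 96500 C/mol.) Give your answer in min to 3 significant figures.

Plated area = 7.32 × 2.64 = 19.32 cm²
Volume = 19.32 × 15.9×10⁻⁴ cm = 0.03072 cm³
m(Co) = 0.03072 × 8.90 = 0.2734 g
n(Co) = 0.2734 / 58.93 = 0.004639 mol; n(e⁻) = 2 × 0.004639 = 0.009278 mol
Q = 0.009278 × 96500 / 0.762 = 1175 C
t = 1175 / 0.606 = 1939 s = 32.3 min

32.3 min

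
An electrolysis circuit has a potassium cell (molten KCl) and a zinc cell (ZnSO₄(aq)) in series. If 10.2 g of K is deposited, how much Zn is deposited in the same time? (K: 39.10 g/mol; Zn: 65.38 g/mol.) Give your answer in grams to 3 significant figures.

n(K) = 10.2 / 39.10 = 0.2609 mol
K⁺ + e⁻ → K, so n(e⁻) = 0.2609 mol
The cells are in series, so the same charge (and hence the same n(e⁻) = 0.2609 mol) passes through both.
Zn²⁺ + 2e⁻ → Zn, so n(Zn) = 0.2609 / 2 = 0.1305 mol
m(Zn) = 0.1305 × 65.38 = 8.53 g

8.53 g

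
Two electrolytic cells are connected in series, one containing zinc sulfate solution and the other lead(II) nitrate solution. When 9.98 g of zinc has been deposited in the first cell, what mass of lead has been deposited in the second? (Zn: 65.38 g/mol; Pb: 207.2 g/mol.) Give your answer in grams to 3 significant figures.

n(Zn) = 9.98 / 65.38 = 0.1526 mol
Zn²⁺ + 2e⁻ → Zn, so n(e⁻) = 2 × 0.1526 = 0.3052 mol
Since the cells are in series, n(e⁻) in the Pb cell is also 0.3052 mol.
Pb²⁺ + 2e⁻ → Pb, so n(Pb) = 0.3052 / 2 = 0.1526 mol
m(Pb) = 0.1526 × 207.2 = 31.6 g

31.6 g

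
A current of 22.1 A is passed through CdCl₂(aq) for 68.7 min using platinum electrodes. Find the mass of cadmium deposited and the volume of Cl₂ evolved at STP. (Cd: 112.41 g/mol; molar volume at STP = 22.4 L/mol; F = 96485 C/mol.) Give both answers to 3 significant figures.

Q = 22.1 × 4122 = 91100 C; n(e⁻) = 91100 / 96485 = 0.9442 mol
Cathode: Cd²⁺ + 2e⁻ → Cd → n(Cd) = 0.9442/2 = 0.4721 mol → 53.1 g
Anode: 2Cl⁻ → Cl₂ + 2e⁻ → n(Cl₂) = 0.9442/2 = 0.4721 mol → 10.6 L

53.1 g Cd; 10.6 L Cl₂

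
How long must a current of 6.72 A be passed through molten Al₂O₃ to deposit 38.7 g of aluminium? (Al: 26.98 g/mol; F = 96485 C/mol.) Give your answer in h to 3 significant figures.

17.2 h

n(Al) = 38.7 / 26.98 = 1.434 mol
Al³⁺ + 3e⁻ → Al, so n(e⁻) = 3 × 1.434 = 4.302 mol
Q = 4.302 × 96485 = 4.151×10^5 C
t = Q / I = 4.151×10^5 / 6.72 = 61770 s = 17.2 h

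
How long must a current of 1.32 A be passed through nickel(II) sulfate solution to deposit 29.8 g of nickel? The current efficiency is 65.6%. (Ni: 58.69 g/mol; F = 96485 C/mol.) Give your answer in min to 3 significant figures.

n(Ni) = 29.8 / 58.69 = 0.5078 mol
Ni²⁺ + 2e⁻ → Ni, so n(e⁻) = 2 × 0.5078 = 1.016 mol
Q = 1.016 × 96485 / 0.656 = 1.494×10^5 C
t = Q / I = 1.494×10^5 / 1.32 = 1.132×10^5 s = 1890 min

1890 min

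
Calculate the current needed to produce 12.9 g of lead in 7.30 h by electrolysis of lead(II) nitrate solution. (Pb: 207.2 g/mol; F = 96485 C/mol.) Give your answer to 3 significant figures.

0.457 A

n(Pb) = 12.9 / 207.2 = 0.06226 mol
Pb²⁺ + 2e⁻ → Pb, so n(e⁻) = 2 × 0.06226 = 0.1245 mol
Q = 0.1245 × 96485 = 12010 C
I = Q / t = 12010 / 26280 s = 0.457 A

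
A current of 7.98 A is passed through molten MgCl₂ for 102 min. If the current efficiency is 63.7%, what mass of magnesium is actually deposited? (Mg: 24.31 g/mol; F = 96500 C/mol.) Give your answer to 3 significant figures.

Q = 7.98 × 6120 = 48840 C
n(e⁻) = 48840 / 96500 = 0.5061 mol
Mg²⁺ + 2e⁻ → Mg, so theoretical m(Mg) = 0.2531 × 24.31 = 6.153 g
Actual mass = 63.7% × 6.153 = 3.92 g

3.92 g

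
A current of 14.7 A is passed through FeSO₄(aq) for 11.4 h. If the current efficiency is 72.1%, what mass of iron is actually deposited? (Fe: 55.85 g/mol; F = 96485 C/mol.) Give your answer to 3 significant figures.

126 g

Q = 14.7 × 41040 = 6.033×10^5 C
n(e⁻) = 6.033×10^5 / 96485 = 6.253 mol
Fe²⁺ + 2e⁻ → Fe, so theoretical m(Fe) = 3.127 × 55.85 = 174.6 g
Actual mass = 72.1% × 174.6 = 126 g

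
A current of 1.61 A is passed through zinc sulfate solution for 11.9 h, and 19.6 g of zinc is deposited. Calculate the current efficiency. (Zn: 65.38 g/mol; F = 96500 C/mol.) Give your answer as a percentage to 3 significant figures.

83.9%

Q = 1.61 × 42840 = 68970 C
n(e⁻) = 68970 / 96500 = 0.7147 mol
Zn²⁺ + 2e⁻ → Zn, so theoretical n(Zn) = 0.3574 mol → 23.37 g
Efficiency = 19.6 / 23.37 = 0.8387 = 83.9%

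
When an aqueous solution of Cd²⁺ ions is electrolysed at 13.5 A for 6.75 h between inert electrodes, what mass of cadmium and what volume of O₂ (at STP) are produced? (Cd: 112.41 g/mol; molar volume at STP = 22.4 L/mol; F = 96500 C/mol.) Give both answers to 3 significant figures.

191 g Cd; 19.0 L O₂

Q = 13.5 × 24300 = 3.281×10^5 C; n(e⁻) = 3.281×10^5 / 96500 = 3.400 mol
Cathode: Cd²⁺ + 2e⁻ → Cd → n(Cd) = 3.400/2 = 1.700 mol → 191 g
Anode: 2H₂O → O₂ + 4H⁺ + 4e⁻ → n(O₂) = 3.400/4 = 0.8500 mol → 19.0 L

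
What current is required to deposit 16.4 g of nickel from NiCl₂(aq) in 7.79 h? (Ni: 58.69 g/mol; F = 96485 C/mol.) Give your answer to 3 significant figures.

1.92 A

n(Ni) = 16.4 / 58.69 = 0.2794 mol
Ni²⁺ + 2e⁻ → Ni, so n(e⁻) = 2 × 0.2794 = 0.5588 mol
Q = 0.5588 × 96485 = 53920 C
I = Q / t = 53920 / 28044 s = 1.92 A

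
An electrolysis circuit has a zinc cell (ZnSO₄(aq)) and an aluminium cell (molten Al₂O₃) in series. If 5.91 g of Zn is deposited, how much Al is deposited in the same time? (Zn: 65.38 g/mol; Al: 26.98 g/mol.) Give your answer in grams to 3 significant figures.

1.63 g

n(Zn) = 5.91 / 65.38 = 0.09039 mol
Zn²⁺ + 2e⁻ → Zn, so n(e⁻) = 2 × 0.09039 = 0.1808 mol
Since the cells are in series, n(e⁻) in the Al cell is also 0.1808 mol.
Al³⁺ + 3e⁻ → Al, so n(Al) = 0.1808 / 3 = 0.06027 mol
m(Al) = 0.06027 × 26.98 = 1.63 g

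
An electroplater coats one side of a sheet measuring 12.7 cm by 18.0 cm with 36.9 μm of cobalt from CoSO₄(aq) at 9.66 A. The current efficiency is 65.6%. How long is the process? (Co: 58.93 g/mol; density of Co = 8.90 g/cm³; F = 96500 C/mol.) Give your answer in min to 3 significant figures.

64.7 min

Plated area = 12.7 × 18.0 = 228.6 cm²
Volume = 228.6 × 36.9×10⁻⁴ cm = 0.8435 cm³
m(Co) = 0.8435 × 8.90 = 7.507 g
n(Co) = 7.507 / 58.93 = 0.1274 mol; n(e⁻) = 2 × 0.1274 = 0.2548 mol
Q = 0.2548 × 96500 / 0.656 = 37480 C
t = 37480 / 9.66 = 3880 s = 64.7 min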